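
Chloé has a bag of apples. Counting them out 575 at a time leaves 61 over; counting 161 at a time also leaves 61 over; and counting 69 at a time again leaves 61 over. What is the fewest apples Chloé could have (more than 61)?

N − 61 must be a common multiple of 575, 161, and 69.
575 = 5^2 × 23
161 = 7 × 23
69 = 3 × 23
LCM(575, 161, 69) = 3 × 5^2 × 7 × 23 = 12075.
Smallest N > 61 is LCM + 61 = 12075 + 61 = 12136.

12136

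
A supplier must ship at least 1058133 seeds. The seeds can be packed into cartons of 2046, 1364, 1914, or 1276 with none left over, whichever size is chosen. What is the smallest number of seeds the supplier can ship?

The number of seeds must be a common multiple of 2046, 1364, 1914, and 1276, so a multiple of their LCM.
2046 = 2 × 3 × 11 × 31
1364 = 2^2 × 11 × 31
1914 = 2 × 3 × 11 × 29
1276 = 2^2 × 11 × 29
LCM(2046, 1364, 1914, 1276) = 2^2 × 3 × 11 × 29 × 31 = 118668.
Smallest multiple of 118668 that is ≥ 1058133: ⌈1058133/118668⌉ × 118668 = 9 × 118668 = 1068012.

1068012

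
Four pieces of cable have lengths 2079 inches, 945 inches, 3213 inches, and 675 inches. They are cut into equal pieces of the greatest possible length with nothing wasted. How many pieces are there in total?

Piece length = gcd(2079, 945, 3213, 675).
2079 = 3^3 × 7 × 11
945 = 3^3 × 5 × 7
3213 = 3^3 × 7 × 17
675 = 3^3 × 5^2
gcd(2079, 945, 3213, 675) = 3^3 = 27.
Total pieces = 2079/27 + 945/27 + 3213/27 + 675/27 = 77 + 35 + 119 + 25 = 256.

256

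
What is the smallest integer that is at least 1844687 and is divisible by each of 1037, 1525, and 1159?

1970300

The integer must be a common multiple of 1037, 1525, and 1159, so a multiple of their LCM.
1037 = 17 × 61
1525 = 5^2 × 61
1159 = 19 × 61
LCM(1037, 1525, 1159) = 5^2 × 17 × 19 × 61 = 492575.
Smallest multiple of 492575 that is ≥ 1844687: ⌈1844687/492575⌉ × 492575 = 4 × 492575 = 1970300.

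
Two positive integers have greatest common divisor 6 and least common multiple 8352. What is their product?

50112

For any two positive integers, gcd × lcm = product = 6 × 8352 = 50112.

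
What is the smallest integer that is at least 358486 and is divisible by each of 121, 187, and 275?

The integer must be a common multiple of 121, 187, and 275, so a multiple of their LCM.
121 = 11^2
187 = 11 × 17
275 = 5^2 × 11
LCM(121, 187, 275) = 5^2 × 11^2 × 17 = 51425.
Smallest multiple of 51425 that is ≥ 358486: ⌈358486/51425⌉ × 51425 = 7 × 51425 = 359975.

359975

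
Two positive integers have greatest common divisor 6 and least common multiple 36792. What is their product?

For any two positive integers, gcd × lcm = product = 6 × 36792 = 220752.

220752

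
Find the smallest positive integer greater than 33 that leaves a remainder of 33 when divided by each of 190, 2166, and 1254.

N − 33 must be a common multiple of 190, 2166, and 1254.
190 = 2 × 5 × 19
2166 = 2 × 3 × 19^2
1254 = 2 × 3 × 11 × 19
LCM(190, 2166, 1254) = 2 × 3 × 5 × 11 × 19^2 = 119130.
Smallest N > 33 is LCM + 33 = 119130 + 33 = 119163.

119163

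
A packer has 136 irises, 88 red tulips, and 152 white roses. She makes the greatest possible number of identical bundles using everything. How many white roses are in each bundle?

19

Number of bundles = gcd(136, 88, 152).
136 = 2^3 × 17
88 = 2^3 × 11
152 = 2^3 × 19
gcd(136, 88, 152) = 2^3 = 8.
white roses per bundle = 152 / 8 = 19.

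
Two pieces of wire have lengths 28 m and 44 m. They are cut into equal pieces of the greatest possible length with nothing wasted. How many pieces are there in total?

Piece length = gcd(28, 44).
28 = 2^2 × 7
44 = 2^2 × 11
gcd(28, 44) = 2^2 = 4.
Total pieces = 28/4 + 44/4 = 7 + 11 = 18.

18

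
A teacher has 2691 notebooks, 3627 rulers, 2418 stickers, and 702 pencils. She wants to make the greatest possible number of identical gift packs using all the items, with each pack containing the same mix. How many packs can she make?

39 packs

The pack count must divide each quantity, so the greatest is gcd(2691, 3627, 2418, 702).
2691 = 3^2 × 13 × 23
3627 = 3^2 × 13 × 31
2418 = 2 × 3 × 13 × 31
702 = 2 × 3^3 × 13
gcd(2691, 3627, 2418, 702) = 3 × 13 = 39.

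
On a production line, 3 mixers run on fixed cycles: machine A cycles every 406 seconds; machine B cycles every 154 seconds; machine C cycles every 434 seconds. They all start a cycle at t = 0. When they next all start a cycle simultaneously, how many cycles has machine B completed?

All finish a whole number of cycles simultaneously at t = LCM of the periods.
406 = 2 × 7 × 29
154 = 2 × 7 × 11
434 = 2 × 7 × 31
LCM(406, 154, 434) = 2 × 7 × 11 × 29 × 31 = 138446.
Cycles for period 154: 138446 / 154 = 899.

899 cycles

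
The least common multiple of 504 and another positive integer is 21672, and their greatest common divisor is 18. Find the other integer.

gcd × lcm = product of the two integers, so the other integer is (18 × 21672) / 504 = 774.

774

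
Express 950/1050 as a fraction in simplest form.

950 = 2 × 5^2 × 19
1050 = 2 × 3 × 5^2 × 7
gcd(950, 1050) = 2 × 5^2 = 50.
Divide numerator and denominator by 50: 950/1050 = 19/21.

19/21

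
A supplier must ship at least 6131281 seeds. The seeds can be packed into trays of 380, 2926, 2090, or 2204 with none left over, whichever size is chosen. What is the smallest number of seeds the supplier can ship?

The number of seeds must be a common multiple of 380, 2926, 2090, and 2204, so a multiple of their LCM.
380 = 2^2 × 5 × 19
2926 = 2 × 7 × 11 × 19
2090 = 2 × 5 × 11 × 19
2204 = 2^2 × 19 × 29
LCM(380, 2926, 2090, 2204) = 2^2 × 5 × 7 × 11 × 19 × 29 = 848540.
Smallest multiple of 848540 that is ≥ 6131281: ⌈6131281/848540⌉ × 848540 = 8 × 848540 = 6788320.

6788320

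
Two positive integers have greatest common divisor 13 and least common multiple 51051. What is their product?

663663

For any two positive integers, gcd × lcm = product = 13 × 51051 = 663663.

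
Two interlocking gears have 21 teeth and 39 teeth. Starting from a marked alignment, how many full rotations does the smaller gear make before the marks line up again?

13 rotations

All finish a whole number of cycles simultaneously at t = LCM of the periods.
21 = 3 × 7
39 = 3 × 13
LCM(21, 39) = 3 × 7 × 13 = 273.
Rotations for period 21: 273 / 21 = 13.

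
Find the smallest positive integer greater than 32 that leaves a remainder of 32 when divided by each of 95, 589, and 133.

N − 32 must be a common multiple of 95, 589, and 133.
95 = 5 × 19
589 = 19 × 31
133 = 7 × 19
LCM(95, 589, 133) = 5 × 7 × 19 × 31 = 20615.
Smallest N > 32 is LCM + 32 = 20615 + 32 = 20647.

20647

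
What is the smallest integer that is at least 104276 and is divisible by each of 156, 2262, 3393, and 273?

The integer must be a common multiple of 156, 2262, 3393, and 273, so a multiple of their LCM.
156 = 2^2 × 3 × 13
2262 = 2 × 3 × 13 × 29
3393 = 3^2 × 13 × 29
273 = 3 × 7 × 13
LCM(156, 2262, 3393, 273) = 2^2 × 3^2 × 7 × 13 × 29 = 95004.
Smallest multiple of 95004 that is ≥ 104276: ⌈104276/95004⌉ × 95004 = 2 × 95004 = 190008.

190008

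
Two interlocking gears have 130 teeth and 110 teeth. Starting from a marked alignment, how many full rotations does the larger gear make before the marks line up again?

The first common completion time is the LCM of the periods.
130 = 2 × 5 × 13
110 = 2 × 5 × 11
LCM(130, 110) = 2 × 5 × 11 × 13 = 1430.
Rotations for period 130: 1430 / 130 = 11.

11 rotations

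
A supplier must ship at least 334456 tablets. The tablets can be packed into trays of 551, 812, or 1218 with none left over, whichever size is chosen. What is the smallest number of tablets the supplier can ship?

370272

The number of tablets must be a common multiple of 551, 812, and 1218, so a multiple of their LCM.
551 = 19 × 29
812 = 2^2 × 7 × 29
1218 = 2 × 3 × 7 × 29
LCM(551, 812, 1218) = 2^2 × 3 × 7 × 19 × 29 = 46284.
Smallest multiple of 46284 that is ≥ 334456: ⌈334456/46284⌉ × 46284 = 8 × 46284 = 370272.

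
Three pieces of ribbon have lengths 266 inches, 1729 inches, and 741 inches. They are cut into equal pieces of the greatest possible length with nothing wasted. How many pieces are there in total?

144

Piece length = gcd(266, 1729, 741).
266 = 2 × 7 × 19
1729 = 7 × 13 × 19
741 = 3 × 13 × 19
gcd(266, 1729, 741) = 19.
Total pieces = 266/19 + 1729/19 + 741/19 = 14 + 91 + 39 = 144.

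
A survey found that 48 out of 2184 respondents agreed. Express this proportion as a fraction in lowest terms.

48 = 2^4 × 3
2184 = 2^3 × 3 × 7 × 13
gcd(48, 2184) = 2^3 × 3 = 24.
Divide numerator and denominator by 24: 48/2184 = 2/91.

2/91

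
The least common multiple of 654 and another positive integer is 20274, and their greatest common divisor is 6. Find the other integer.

gcd × lcm = product of the two integers, so the other integer is (6 × 20274) / 654 = 186.

186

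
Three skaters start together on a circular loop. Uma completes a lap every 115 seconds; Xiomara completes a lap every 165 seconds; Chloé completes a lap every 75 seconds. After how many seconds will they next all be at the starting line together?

They coincide at every common multiple of the periods; the first is the LCM.
115 = 5 × 23
165 = 3 × 5 × 11
75 = 3 × 5^2
LCM(115, 165, 75) = 3 × 5^2 × 11 × 23 = 18975.

18975 seconds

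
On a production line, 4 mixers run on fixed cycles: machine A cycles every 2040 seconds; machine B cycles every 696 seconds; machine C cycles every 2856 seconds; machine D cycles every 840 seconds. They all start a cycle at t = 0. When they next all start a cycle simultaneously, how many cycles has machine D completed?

493 cycles

They are all back at their starting positions together after one LCM of the periods.
2040 = 2^3 × 3 × 5 × 17
696 = 2^3 × 3 × 29
2856 = 2^3 × 3 × 7 × 17
840 = 2^3 × 3 × 5 × 7
LCM(2040, 696, 2856, 840) = 2^3 × 3 × 5 × 7 × 17 × 29 = 414120.
Cycles for period 840: 414120 / 840 = 493.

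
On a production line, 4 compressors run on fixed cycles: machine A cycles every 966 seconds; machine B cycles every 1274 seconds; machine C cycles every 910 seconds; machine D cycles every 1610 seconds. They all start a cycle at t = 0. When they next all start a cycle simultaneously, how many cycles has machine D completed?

273 cycles

They are all back at their starting positions together after one LCM of the periods.
966 = 2 × 3 × 7 × 23
1274 = 2 × 7^2 × 13
910 = 2 × 5 × 7 × 13
1610 = 2 × 5 × 7 × 23
LCM(966, 1274, 910, 1610) = 2 × 3 × 5 × 7^2 × 13 × 23 = 439530.
Cycles for period 1610: 439530 / 1610 = 273.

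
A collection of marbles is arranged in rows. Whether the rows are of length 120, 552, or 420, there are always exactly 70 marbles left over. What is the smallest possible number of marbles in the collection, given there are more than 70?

N − 70 must be a common multiple of 120, 552, and 420.
120 = 2^3 × 3 × 5
552 = 2^3 × 3 × 23
420 = 2^2 × 3 × 5 × 7
LCM(120, 552, 420) = 2^3 × 3 × 5 × 7 × 23 = 19320.
Smallest N > 70 is LCM + 70 = 19320 + 70 = 19390.

19390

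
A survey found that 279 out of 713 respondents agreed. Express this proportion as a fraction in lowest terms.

9/23

279 = 3^2 × 31
713 = 23 × 31
gcd(279, 713) = 31.
Divide numerator and denominator by 31: 279/713 = 9/23.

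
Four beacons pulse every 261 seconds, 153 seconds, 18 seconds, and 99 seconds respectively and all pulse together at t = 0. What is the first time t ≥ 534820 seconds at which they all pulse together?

Joint pulses occur at multiples of LCM(261, 153, 18, 99).
261 = 3^2 × 29
153 = 3^2 × 17
18 = 2 × 3^2
99 = 3^2 × 11
LCM(261, 153, 18, 99) = 2 × 3^2 × 11 × 17 × 29 = 97614.
Smallest multiple of 97614 that is ≥ 534820: ⌈534820/97614⌉ × 97614 = 6 × 97614 = 585684.

585684 seconds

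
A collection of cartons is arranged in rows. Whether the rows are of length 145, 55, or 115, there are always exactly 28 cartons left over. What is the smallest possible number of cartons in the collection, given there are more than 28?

N − 28 must be a common multiple of 145, 55, and 115.
145 = 5 × 29
55 = 5 × 11
115 = 5 × 23
LCM(145, 55, 115) = 5 × 11 × 23 × 29 = 36685.
Smallest N > 28 is LCM + 28 = 36685 + 28 = 36713.

36713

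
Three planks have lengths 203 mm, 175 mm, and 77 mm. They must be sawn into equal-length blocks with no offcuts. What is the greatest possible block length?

7 mm

The block length must divide every plank, so the greatest is gcd(203, 175, 77).
203 = 7 × 29
175 = 5^2 × 7
77 = 7 × 11
gcd(203, 175, 77) = 7.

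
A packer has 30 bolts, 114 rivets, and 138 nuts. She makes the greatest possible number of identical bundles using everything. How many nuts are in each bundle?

Number of bundles = gcd(30, 114, 138).
30 = 2 × 3 × 5
114 = 2 × 3 × 19
138 = 2 × 3 × 23
gcd(30, 114, 138) = 2 × 3 = 6.
nuts per bundle = 138 / 6 = 23.

23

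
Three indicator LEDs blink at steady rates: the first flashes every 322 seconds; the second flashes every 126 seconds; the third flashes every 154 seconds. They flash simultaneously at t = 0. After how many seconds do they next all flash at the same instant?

We need the least common multiple of the intervals.
322 = 2 × 7 × 23
126 = 2 × 3^2 × 7
154 = 2 × 7 × 11
LCM(322, 126, 154) = 2 × 3^2 × 7 × 11 × 23 = 31878.

31878 seconds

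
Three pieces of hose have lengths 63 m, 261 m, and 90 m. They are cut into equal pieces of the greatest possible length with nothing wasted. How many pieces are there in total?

46

Piece length = gcd(63, 261, 90).
63 = 3^2 × 7
261 = 3^2 × 29
90 = 2 × 3^2 × 5
gcd(63, 261, 90) = 3^2 = 9.
Total pieces = 63/9 + 261/9 + 90/9 = 7 + 29 + 10 = 46.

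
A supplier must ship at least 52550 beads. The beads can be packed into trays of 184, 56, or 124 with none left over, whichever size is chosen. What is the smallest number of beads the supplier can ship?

79856

The number of beads must be a common multiple of 184, 56, and 124, so a multiple of their LCM.
184 = 2^3 × 23
56 = 2^3 × 7
124 = 2^2 × 31
LCM(184, 56, 124) = 2^3 × 7 × 23 × 31 = 39928.
Smallest multiple of 39928 that is ≥ 52550: ⌈52550/39928⌉ × 39928 = 2 × 39928 = 79856.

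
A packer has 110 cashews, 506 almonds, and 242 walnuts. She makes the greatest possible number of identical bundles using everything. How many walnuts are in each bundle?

11

Number of bundles = gcd(110, 506, 242).
110 = 2 × 5 × 11
506 = 2 × 11 × 23
242 = 2 × 11^2
gcd(110, 506, 242) = 2 × 11 = 22.
walnuts per bundle = 242 / 22 = 11.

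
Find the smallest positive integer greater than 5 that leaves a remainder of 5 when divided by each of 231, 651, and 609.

N − 5 must be a common multiple of 231, 651, and 609.
231 = 3 × 7 × 11
651 = 3 × 7 × 31
609 = 3 × 7 × 29
LCM(231, 651, 609) = 3 × 7 × 11 × 29 × 31 = 207669.
Smallest N > 5 is LCM + 5 = 207669 + 5 = 207674.

207674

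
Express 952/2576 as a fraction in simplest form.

17/46

952 = 2^3 × 7 × 17
2576 = 2^4 × 7 × 23
gcd(952, 2576) = 2^3 × 7 = 56.
Divide numerator and denominator by 56: 952/2576 = 17/46.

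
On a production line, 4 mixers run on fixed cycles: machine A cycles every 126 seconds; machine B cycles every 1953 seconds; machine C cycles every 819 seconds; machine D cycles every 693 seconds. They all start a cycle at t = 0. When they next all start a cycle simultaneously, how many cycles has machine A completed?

They are all back at their starting positions together after one LCM of the periods.
126 = 2 × 3^2 × 7
1953 = 3^2 × 7 × 31
819 = 3^2 × 7 × 13
693 = 3^2 × 7 × 11
LCM(126, 1953, 819, 693) = 2 × 3^2 × 7 × 11 × 13 × 31 = 558558.
Cycles for period 126: 558558 / 126 = 4433.

4433 cycles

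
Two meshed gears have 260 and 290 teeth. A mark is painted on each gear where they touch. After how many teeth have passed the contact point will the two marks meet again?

7540 teeth

They coincide at every common multiple of the periods; the first is the LCM.
260 = 2^2 × 5 × 13
290 = 2 × 5 × 29
LCM(260, 290) = 2^2 × 5 × 13 × 29 = 7540.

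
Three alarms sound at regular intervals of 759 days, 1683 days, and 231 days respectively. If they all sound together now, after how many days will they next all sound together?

270963 days

The first simultaneous occurrence is after LCM of the individual periods.
759 = 3 × 11 × 23
1683 = 3^2 × 11 × 17
231 = 3 × 7 × 11
LCM(759, 1683, 231) = 3^2 × 7 × 11 × 17 × 23 = 270963.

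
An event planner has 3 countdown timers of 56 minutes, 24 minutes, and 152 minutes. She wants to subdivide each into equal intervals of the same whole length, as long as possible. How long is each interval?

The interval must divide each timer length; the longest such is the gcd.
56 = 2^3 × 7
24 = 2^3 × 3
152 = 2^3 × 19
gcd(56, 24, 152) = 2^3 = 8.

8 minutes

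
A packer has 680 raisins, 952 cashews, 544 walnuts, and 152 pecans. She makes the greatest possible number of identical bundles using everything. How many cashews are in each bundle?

119

Number of bundles = gcd(680, 952, 544, 152).
680 = 2^3 × 5 × 17
952 = 2^3 × 7 × 17
544 = 2^5 × 17
152 = 2^3 × 19
gcd(680, 952, 544, 152) = 2^3 = 8.
cashews per bundle = 952 / 8 = 119.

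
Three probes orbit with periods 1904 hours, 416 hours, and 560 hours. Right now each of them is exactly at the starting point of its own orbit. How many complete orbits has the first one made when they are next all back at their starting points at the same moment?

The first common completion time is the LCM of the periods.
1904 = 2^4 × 7 × 17
416 = 2^5 × 13
560 = 2^4 × 5 × 7
LCM(1904, 416, 560) = 2^5 × 5 × 7 × 13 × 17 = 247520.
Orbits for period 1904: 247520 / 1904 = 130.

130 orbits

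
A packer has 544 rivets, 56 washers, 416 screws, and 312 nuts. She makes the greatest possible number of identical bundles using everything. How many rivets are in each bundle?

68

Number of bundles = gcd(544, 56, 416, 312).
544 = 2^5 × 17
56 = 2^3 × 7
416 = 2^5 × 13
312 = 2^3 × 3 × 13
gcd(544, 56, 416, 312) = 2^3 = 8.
rivets per bundle = 544 / 8 = 68.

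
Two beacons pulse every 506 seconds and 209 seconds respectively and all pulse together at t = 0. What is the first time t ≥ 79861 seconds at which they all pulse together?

Joint pulses occur at multiples of LCM(506, 209).
506 = 2 × 11 × 23
209 = 11 × 19
LCM(506, 209) = 2 × 11 × 19 × 23 = 9614.
Smallest multiple of 9614 that is ≥ 79861: ⌈79861/9614⌉ × 9614 = 9 × 9614 = 86526.

86526 seconds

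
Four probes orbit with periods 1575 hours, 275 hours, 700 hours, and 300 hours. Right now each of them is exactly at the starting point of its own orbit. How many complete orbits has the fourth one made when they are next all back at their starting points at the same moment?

231 orbits

They are all back at their starting positions together after one LCM of the periods.
1575 = 3^2 × 5^2 × 7
275 = 5^2 × 11
700 = 2^2 × 5^2 × 7
300 = 2^2 × 3 × 5^2
LCM(1575, 275, 700, 300) = 2^2 × 3^2 × 5^2 × 7 × 11 = 69300.
Orbits for period 300: 69300 / 300 = 231.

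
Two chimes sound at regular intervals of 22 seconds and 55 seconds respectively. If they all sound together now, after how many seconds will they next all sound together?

The first simultaneous occurrence is after LCM of the individual periods.
22 = 2 × 11
55 = 5 × 11
LCM(22, 55) = 2 × 5 × 11 = 110.

110 seconds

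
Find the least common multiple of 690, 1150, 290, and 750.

500250

690 = 2 × 3 × 5 × 23
1150 = 2 × 5^2 × 23
290 = 2 × 5 × 29
750 = 2 × 3 × 5^3
LCM(690, 1150, 290, 750) = 2 × 3 × 5^3 × 23 × 29 = 500250.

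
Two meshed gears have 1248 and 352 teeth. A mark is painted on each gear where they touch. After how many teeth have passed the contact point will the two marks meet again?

13728 teeth

We need the least common multiple of the intervals.
1248 = 2^5 × 3 × 13
352 = 2^5 × 11
LCM(1248, 352) = 2^5 × 3 × 11 × 13 = 13728.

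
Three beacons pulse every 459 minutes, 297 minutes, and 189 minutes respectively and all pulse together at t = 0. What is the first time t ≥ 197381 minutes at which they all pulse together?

Joint pulses occur at multiples of LCM(459, 297, 189).
459 = 3^3 × 17
297 = 3^3 × 11
189 = 3^3 × 7
LCM(459, 297, 189) = 3^3 × 7 × 11 × 17 = 35343.
Smallest multiple of 35343 that is ≥ 197381: ⌈197381/35343⌉ × 35343 = 6 × 35343 = 212058.

212058 minutes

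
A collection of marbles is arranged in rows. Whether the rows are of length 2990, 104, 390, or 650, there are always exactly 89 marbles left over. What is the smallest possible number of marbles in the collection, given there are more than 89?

179489

N − 89 must be a common multiple of 2990, 104, 390, and 650.
2990 = 2 × 5 × 13 × 23
104 = 2^3 × 13
390 = 2 × 3 × 5 × 13
650 = 2 × 5^2 × 13
LCM(2990, 104, 390, 650) = 2^3 × 3 × 5^2 × 13 × 23 = 179400.
Smallest N > 89 is LCM + 89 = 179400 + 89 = 179489.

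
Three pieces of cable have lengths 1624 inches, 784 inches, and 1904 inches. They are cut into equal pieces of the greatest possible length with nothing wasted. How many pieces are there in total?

Piece length = gcd(1624, 784, 1904).
1624 = 2^3 × 7 × 29
784 = 2^4 × 7^2
1904 = 2^4 × 7 × 17
gcd(1624, 784, 1904) = 2^3 × 7 = 56.
Total pieces = 1624/56 + 784/56 + 1904/56 = 29 + 14 + 34 = 77.

77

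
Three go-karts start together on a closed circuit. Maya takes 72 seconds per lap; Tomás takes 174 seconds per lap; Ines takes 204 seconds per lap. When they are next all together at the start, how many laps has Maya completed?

493 laps

All finish a whole number of cycles simultaneously at t = LCM of the periods.
72 = 2^3 × 3^2
174 = 2 × 3 × 29
204 = 2^2 × 3 × 17
LCM(72, 174, 204) = 2^3 × 3^2 × 17 × 29 = 35496.
Laps for period 72: 35496 / 72 = 493.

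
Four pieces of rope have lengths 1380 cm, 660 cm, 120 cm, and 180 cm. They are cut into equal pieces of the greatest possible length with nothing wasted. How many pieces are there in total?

Piece length = gcd(1380, 660, 120, 180).
1380 = 2^2 × 3 × 5 × 23
660 = 2^2 × 3 × 5 × 11
120 = 2^3 × 3 × 5
180 = 2^2 × 3^2 × 5
gcd(1380, 660, 120, 180) = 2^2 × 3 × 5 = 60.
Total pieces = 1380/60 + 660/60 + 120/60 + 180/60 = 23 + 11 + 2 + 3 = 39.

39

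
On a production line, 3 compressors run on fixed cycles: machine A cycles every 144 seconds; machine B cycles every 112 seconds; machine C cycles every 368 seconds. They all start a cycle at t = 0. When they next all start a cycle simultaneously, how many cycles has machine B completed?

The first common completion time is the LCM of the periods.
144 = 2^4 × 3^2
112 = 2^4 × 7
368 = 2^4 × 23
LCM(144, 112, 368) = 2^4 × 3^2 × 7 × 23 = 23184.
Cycles for period 112: 23184 / 112 = 207.

207 cycles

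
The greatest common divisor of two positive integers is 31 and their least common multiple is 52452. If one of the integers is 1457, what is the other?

For two integers, gcd × lcm = product, so the other is (31 × 52452) / 1457 = 1626012 / 1457 = 1116.

1116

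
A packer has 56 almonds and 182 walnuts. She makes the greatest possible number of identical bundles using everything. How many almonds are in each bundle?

Number of bundles = gcd(56, 182).
56 = 2^3 × 7
182 = 2 × 7 × 13
gcd(56, 182) = 2 × 7 = 14.
almonds per bundle = 56 / 14 = 4.

4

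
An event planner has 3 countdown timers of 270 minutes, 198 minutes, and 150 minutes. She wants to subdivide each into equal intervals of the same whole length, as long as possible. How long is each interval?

The interval must divide each timer length; the longest such is the gcd.
270 = 2 × 3^3 × 5
198 = 2 × 3^2 × 11
150 = 2 × 3 × 5^2
gcd(270, 198, 150) = 2 × 3 = 6.

6 minutes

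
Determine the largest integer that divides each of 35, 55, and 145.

5

35 = 5 × 7
55 = 5 × 11
145 = 5 × 29
gcd(35, 55, 145) = 5.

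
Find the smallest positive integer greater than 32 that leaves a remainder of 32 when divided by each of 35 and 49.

277

N − 32 must be a common multiple of 35 and 49.
35 = 5 × 7
49 = 7^2
LCM(35, 49) = 5 × 7^2 = 245.
Smallest N > 32 is LCM + 32 = 245 + 32 = 277.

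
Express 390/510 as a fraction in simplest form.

390 = 2 × 3 × 5 × 13
510 = 2 × 3 × 5 × 17
gcd(390, 510) = 2 × 3 × 5 = 30.
Divide numerator and denominator by 30: 390/510 = 13/17.

13/17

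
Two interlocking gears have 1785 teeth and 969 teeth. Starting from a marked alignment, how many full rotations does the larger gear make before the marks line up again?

19 rotations

All finish a whole number of cycles simultaneously at t = LCM of the periods.
1785 = 3 × 5 × 7 × 17
969 = 3 × 17 × 19
LCM(1785, 969) = 3 × 5 × 7 × 17 × 19 = 33915.
Rotations for period 1785: 33915 / 1785 = 19.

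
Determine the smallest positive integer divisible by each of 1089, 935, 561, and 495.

92565

1089 = 3^2 × 11^2
935 = 5 × 11 × 17
561 = 3 × 11 × 17
495 = 3^2 × 5 × 11
LCM(1089, 935, 561, 495) = 3^2 × 5 × 11^2 × 17 = 92565.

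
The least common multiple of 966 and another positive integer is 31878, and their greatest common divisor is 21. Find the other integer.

693

gcd × lcm = product of the two integers, so the other integer is (21 × 31878) / 966 = 693.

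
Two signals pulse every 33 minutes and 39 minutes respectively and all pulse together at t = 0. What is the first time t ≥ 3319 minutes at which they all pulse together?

Joint pulses occur at multiples of LCM(33, 39).
33 = 3 × 11
39 = 3 × 13
LCM(33, 39) = 3 × 11 × 13 = 429.
Smallest multiple of 429 that is ≥ 3319: ⌈3319/429⌉ × 429 = 8 × 429 = 3432.

3432 minutes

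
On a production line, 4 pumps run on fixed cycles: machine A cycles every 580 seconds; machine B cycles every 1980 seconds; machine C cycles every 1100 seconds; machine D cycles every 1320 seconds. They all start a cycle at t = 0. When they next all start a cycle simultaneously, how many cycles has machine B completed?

290 cycles

They are all back at their starting positions together after one LCM of the periods.
580 = 2^2 × 5 × 29
1980 = 2^2 × 3^2 × 5 × 11
1100 = 2^2 × 5^2 × 11
1320 = 2^3 × 3 × 5 × 11
LCM(580, 1980, 1100, 1320) = 2^3 × 3^2 × 5^2 × 11 × 29 = 574200.
Cycles for period 1980: 574200 / 1980 = 290.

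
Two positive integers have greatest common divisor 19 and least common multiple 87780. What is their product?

1667820

For any two positive integers, gcd × lcm = product = 19 × 87780 = 1667820.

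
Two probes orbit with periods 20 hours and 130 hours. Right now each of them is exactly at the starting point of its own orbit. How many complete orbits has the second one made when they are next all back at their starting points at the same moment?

2 orbits

All finish a whole number of cycles simultaneously at t = LCM of the periods.
20 = 2^2 × 5
130 = 2 × 5 × 13
LCM(20, 130) = 2^2 × 5 × 13 = 260.
Orbits for period 130: 260 / 130 = 2.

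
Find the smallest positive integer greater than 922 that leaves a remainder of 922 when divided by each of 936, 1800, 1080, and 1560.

71122

N − 922 must be a common multiple of 936, 1800, 1080, and 1560.
936 = 2^3 × 3^2 × 13
1800 = 2^3 × 3^2 × 5^2
1080 = 2^3 × 3^3 × 5
1560 = 2^3 × 3 × 5 × 13
LCM(936, 1800, 1080, 1560) = 2^3 × 3^3 × 5^2 × 13 = 70200.
Smallest N > 922 is LCM + 922 = 70200 + 922 = 71122.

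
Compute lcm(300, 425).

300 = 2^2 × 3 × 5^2
425 = 5^2 × 17
LCM(300, 425) = 2^2 × 3 × 5^2 × 17 = 5100.

5100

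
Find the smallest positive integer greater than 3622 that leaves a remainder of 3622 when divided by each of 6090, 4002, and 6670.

143692

N − 3622 must be a common multiple of 6090, 4002, and 6670.
6090 = 2 × 3 × 5 × 7 × 29
4002 = 2 × 3 × 23 × 29
6670 = 2 × 5 × 23 × 29
LCM(6090, 4002, 6670) = 2 × 3 × 5 × 7 × 23 × 29 = 140070.
Smallest N > 3622 is LCM + 3622 = 140070 + 3622 = 143692.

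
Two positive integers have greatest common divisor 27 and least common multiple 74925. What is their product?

For any two positive integers, gcd × lcm = product = 27 × 74925 = 2022975.

2022975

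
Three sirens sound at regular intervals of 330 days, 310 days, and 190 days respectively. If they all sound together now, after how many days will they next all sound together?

They coincide at every common multiple of the periods; the first is the LCM.
330 = 2 × 3 × 5 × 11
310 = 2 × 5 × 31
190 = 2 × 5 × 19
LCM(330, 310, 190) = 2 × 3 × 5 × 11 × 19 × 31 = 194370.

194370 days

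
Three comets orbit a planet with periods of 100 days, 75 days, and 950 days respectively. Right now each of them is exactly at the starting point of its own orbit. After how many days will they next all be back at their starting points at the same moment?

They coincide at every common multiple of the periods; the first is the LCM.
100 = 2^2 × 5^2
75 = 3 × 5^2
950 = 2 × 5^2 × 19
LCM(100, 75, 950) = 2^2 × 3 × 5^2 × 19 = 5700.

5700 days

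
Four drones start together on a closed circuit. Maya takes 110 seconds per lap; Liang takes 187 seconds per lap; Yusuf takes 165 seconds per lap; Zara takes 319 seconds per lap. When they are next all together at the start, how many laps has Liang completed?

All finish a whole number of cycles simultaneously at t = LCM of the periods.
110 = 2 × 5 × 11
187 = 11 × 17
165 = 3 × 5 × 11
319 = 11 × 29
LCM(110, 187, 165, 319) = 2 × 3 × 5 × 11 × 17 × 29 = 162690.
Laps for period 187: 162690 / 187 = 870.

870 laps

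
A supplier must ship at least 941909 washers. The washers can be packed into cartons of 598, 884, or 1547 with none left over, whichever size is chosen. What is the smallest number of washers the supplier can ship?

996268

The number of washers must be a common multiple of 598, 884, and 1547, so a multiple of their LCM.
598 = 2 × 13 × 23
884 = 2^2 × 13 × 17
1547 = 7 × 13 × 17
LCM(598, 884, 1547) = 2^2 × 7 × 13 × 17 × 23 = 142324.
Smallest multiple of 142324 that is ≥ 941909: ⌈941909/142324⌉ × 142324 = 7 × 142324 = 996268.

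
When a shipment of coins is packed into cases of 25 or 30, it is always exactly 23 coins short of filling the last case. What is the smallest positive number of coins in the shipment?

127

Being 23 short of a full case of size k means N ≡ −23 (mod k), i.e. N + 23 is a multiple of each size.
25 = 5^2
30 = 2 × 3 × 5
LCM(25, 30) = 2 × 3 × 5^2 = 150.
Smallest positive N is 150 − 23 = 127.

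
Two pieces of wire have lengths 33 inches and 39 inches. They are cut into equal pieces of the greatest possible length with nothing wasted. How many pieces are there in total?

Piece length = gcd(33, 39).
33 = 3 × 11
39 = 3 × 13
gcd(33, 39) = 3.
Total pieces = 33/3 + 39/3 = 11 + 13 = 24.

24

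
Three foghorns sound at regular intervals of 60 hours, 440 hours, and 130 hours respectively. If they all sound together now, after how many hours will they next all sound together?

The first simultaneous occurrence is after LCM of the individual periods.
60 = 2^2 × 3 × 5
440 = 2^3 × 5 × 11
130 = 2 × 5 × 13
LCM(60, 440, 130) = 2^3 × 3 × 5 × 11 × 13 = 17160.

17160 hours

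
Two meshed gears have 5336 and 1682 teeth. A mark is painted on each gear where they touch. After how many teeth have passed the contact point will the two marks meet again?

They coincide at every common multiple of the periods; the first is the LCM.
5336 = 2^3 × 23 × 29
1682 = 2 × 29^2
LCM(5336, 1682) = 2^3 × 23 × 29^2 = 154744.

154744 teeth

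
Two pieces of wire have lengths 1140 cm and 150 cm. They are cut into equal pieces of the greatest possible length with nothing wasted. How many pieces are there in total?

Piece length = gcd(1140, 150).
1140 = 2^2 × 3 × 5 × 19
150 = 2 × 3 × 5^2
gcd(1140, 150) = 2 × 3 × 5 = 30.
Total pieces = 1140/30 + 150/30 = 38 + 5 = 43.

43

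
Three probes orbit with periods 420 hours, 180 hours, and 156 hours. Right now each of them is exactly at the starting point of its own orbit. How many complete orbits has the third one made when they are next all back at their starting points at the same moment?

The first common completion time is the LCM of the periods.
420 = 2^2 × 3 × 5 × 7
180 = 2^2 × 3^2 × 5
156 = 2^2 × 3 × 13
LCM(420, 180, 156) = 2^2 × 3^2 × 5 × 7 × 13 = 16380.
Orbits for period 156: 16380 / 156 = 105.

105 orbits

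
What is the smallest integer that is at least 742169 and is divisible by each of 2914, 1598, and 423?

The integer must be a common multiple of 2914, 1598, and 423, so a multiple of their LCM.
2914 = 2 × 31 × 47
1598 = 2 × 17 × 47
423 = 3^2 × 47
LCM(2914, 1598, 423) = 2 × 3^2 × 17 × 31 × 47 = 445842.
Smallest multiple of 445842 that is ≥ 742169: ⌈742169/445842⌉ × 445842 = 2 × 445842 = 891684.

891684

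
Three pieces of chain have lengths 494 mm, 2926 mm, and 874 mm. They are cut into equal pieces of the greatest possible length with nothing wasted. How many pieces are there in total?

Piece length = gcd(494, 2926, 874).
494 = 2 × 13 × 19
2926 = 2 × 7 × 11 × 19
874 = 2 × 19 × 23
gcd(494, 2926, 874) = 2 × 19 = 38.
Total pieces = 494/38 + 2926/38 + 874/38 = 13 + 77 + 23 = 113.

113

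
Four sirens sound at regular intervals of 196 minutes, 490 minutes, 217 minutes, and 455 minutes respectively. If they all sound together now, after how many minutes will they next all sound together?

We need the least common multiple of the intervals.
196 = 2^2 × 7^2
490 = 2 × 5 × 7^2
217 = 7 × 31
455 = 5 × 7 × 13
LCM(196, 490, 217, 455) = 2^2 × 5 × 7^2 × 13 × 31 = 394940.

394940 minutes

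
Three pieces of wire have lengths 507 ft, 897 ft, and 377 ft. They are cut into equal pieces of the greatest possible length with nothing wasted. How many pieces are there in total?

137

Piece length = gcd(507, 897, 377).
507 = 3 × 13^2
897 = 3 × 13 × 23
377 = 13 × 29
gcd(507, 897, 377) = 13.
Total pieces = 507/13 + 897/13 + 377/13 = 39 + 69 + 29 = 137.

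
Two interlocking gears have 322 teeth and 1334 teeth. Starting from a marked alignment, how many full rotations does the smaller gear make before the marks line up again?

All finish a whole number of cycles simultaneously at t = LCM of the periods.
322 = 2 × 7 × 23
1334 = 2 × 23 × 29
LCM(322, 1334) = 2 × 7 × 23 × 29 = 9338.
Rotations for period 322: 9338 / 322 = 29.

29 rotations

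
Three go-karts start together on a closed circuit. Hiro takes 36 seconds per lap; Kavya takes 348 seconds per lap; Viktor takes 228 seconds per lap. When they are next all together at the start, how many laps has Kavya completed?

They are all back at their starting positions together after one LCM of the periods.
36 = 2^2 × 3^2
348 = 2^2 × 3 × 29
228 = 2^2 × 3 × 19
LCM(36, 348, 228) = 2^2 × 3^2 × 19 × 29 = 19836.
Laps for period 348: 19836 / 348 = 57.

57 laps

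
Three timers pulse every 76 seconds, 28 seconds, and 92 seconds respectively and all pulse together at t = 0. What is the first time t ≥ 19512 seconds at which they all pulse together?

24472 seconds

Joint pulses occur at multiples of LCM(76, 28, 92).
76 = 2^2 × 19
28 = 2^2 × 7
92 = 2^2 × 23
LCM(76, 28, 92) = 2^2 × 7 × 19 × 23 = 12236.
Smallest multiple of 12236 that is ≥ 19512: ⌈19512/12236⌉ × 12236 = 2 × 12236 = 24472.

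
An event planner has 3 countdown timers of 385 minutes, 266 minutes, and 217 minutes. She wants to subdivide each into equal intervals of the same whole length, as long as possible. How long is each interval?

7 minutes

The interval must divide each timer length; the longest such is the gcd.
385 = 5 × 7 × 11
266 = 2 × 7 × 19
217 = 7 × 31
gcd(385, 266, 217) = 7.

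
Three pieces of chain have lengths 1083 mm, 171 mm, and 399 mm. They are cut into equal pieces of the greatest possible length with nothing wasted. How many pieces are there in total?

Piece length = gcd(1083, 171, 399).
1083 = 3 × 19^2
171 = 3^2 × 19
399 = 3 × 7 × 19
gcd(1083, 171, 399) = 3 × 19 = 57.
Total pieces = 1083/57 + 171/57 + 399/57 = 19 + 3 + 7 = 29.

29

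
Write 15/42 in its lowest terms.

5/14

15 = 3 × 5
42 = 2 × 3 × 7
gcd(15, 42) = 3.
Divide numerator and denominator by 3: 15/42 = 5/14.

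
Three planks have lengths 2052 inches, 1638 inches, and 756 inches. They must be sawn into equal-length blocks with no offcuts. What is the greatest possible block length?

The block length must divide every plank, so the greatest is gcd(2052, 1638, 756).
2052 = 2^2 × 3^3 × 19
1638 = 2 × 3^2 × 7 × 13
756 = 2^2 × 3^3 × 7
gcd(2052, 1638, 756) = 2 × 3^2 = 18.

18 inches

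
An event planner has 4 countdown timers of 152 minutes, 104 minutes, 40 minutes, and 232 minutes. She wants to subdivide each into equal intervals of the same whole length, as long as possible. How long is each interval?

8 minutes

The interval must divide each timer length; the longest such is the gcd.
152 = 2^3 × 19
104 = 2^3 × 13
40 = 2^3 × 5
232 = 2^3 × 29
gcd(152, 104, 40, 232) = 2^3 = 8.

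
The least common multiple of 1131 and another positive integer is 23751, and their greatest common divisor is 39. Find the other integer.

819

gcd × lcm = product of the two integers, so the other integer is (39 × 23751) / 1131 = 819.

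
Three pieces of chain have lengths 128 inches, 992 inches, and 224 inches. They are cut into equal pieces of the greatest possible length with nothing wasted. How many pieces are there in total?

42

Piece length = gcd(128, 992, 224).
128 = 2^7
992 = 2^5 × 31
224 = 2^5 × 7
gcd(128, 992, 224) = 2^5 = 32.
Total pieces = 128/32 + 992/32 + 224/32 = 4 + 31 + 7 = 42.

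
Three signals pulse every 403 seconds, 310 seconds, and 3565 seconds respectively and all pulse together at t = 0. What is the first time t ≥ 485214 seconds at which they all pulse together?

Joint pulses occur at multiples of LCM(403, 310, 3565).
403 = 13 × 31
310 = 2 × 5 × 31
3565 = 5 × 23 × 31
LCM(403, 310, 3565) = 2 × 5 × 13 × 23 × 31 = 92690.
Smallest multiple of 92690 that is ≥ 485214: ⌈485214/92690⌉ × 92690 = 6 × 92690 = 556140.

556140 seconds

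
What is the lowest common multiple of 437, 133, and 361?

58121

437 = 19 × 23
133 = 7 × 19
361 = 19^2
LCM(437, 133, 361) = 7 × 19^2 × 23 = 58121.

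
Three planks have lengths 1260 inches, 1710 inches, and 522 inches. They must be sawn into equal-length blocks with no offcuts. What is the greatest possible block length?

18 inches

The block length must divide every plank, so the greatest is gcd(1260, 1710, 522).
1260 = 2^2 × 3^2 × 5 × 7
1710 = 2 × 3^2 × 5 × 19
522 = 2 × 3^2 × 29
gcd(1260, 1710, 522) = 2 × 3^2 = 18.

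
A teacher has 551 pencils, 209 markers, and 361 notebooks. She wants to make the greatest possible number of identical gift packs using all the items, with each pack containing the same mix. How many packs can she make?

The pack count must divide each quantity, so the greatest is gcd(551, 209, 361).
551 = 19 × 29
209 = 11 × 19
361 = 19^2
gcd(551, 209, 361) = 19.

19 packs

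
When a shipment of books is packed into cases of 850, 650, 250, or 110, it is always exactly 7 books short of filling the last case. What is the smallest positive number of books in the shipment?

607743

Being 7 short of a full case of size k means N ≡ −7 (mod k), i.e. N + 7 is a multiple of each size.
850 = 2 × 5^2 × 17
650 = 2 × 5^2 × 13
250 = 2 × 5^3
110 = 2 × 5 × 11
LCM(850, 650, 250, 110) = 2 × 5^3 × 11 × 13 × 17 = 607750.
Smallest positive N is 607750 − 7 = 607743.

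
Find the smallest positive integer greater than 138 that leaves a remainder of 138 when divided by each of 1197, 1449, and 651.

853599

N − 138 must be a common multiple of 1197, 1449, and 651.
1197 = 3^2 × 7 × 19
1449 = 3^2 × 7 × 23
651 = 3 × 7 × 31
LCM(1197, 1449, 651) = 3^2 × 7 × 19 × 23 × 31 = 853461.
Smallest N > 138 is LCM + 138 = 853461 + 138 = 853599.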